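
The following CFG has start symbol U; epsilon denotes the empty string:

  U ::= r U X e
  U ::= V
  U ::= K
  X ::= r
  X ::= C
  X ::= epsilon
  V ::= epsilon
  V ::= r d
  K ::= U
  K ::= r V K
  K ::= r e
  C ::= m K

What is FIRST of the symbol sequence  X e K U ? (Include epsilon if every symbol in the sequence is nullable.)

Add FIRST(X)\{epsilon} = { m, r }; X is nullable, continue.
e is a terminal; add {e} and stop.

{ e, m, r }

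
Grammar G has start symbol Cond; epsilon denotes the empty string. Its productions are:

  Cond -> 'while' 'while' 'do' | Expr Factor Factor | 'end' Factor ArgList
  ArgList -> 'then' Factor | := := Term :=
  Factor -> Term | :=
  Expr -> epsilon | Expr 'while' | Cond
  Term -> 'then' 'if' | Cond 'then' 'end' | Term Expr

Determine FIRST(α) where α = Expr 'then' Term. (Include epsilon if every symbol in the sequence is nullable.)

{ 'end', 'then', 'while', := }

Add FIRST(Expr)\{epsilon} = { 'end', 'then', 'while', := }; Expr is nullable, continue.
'then' is a terminal; add {'then'} and stop.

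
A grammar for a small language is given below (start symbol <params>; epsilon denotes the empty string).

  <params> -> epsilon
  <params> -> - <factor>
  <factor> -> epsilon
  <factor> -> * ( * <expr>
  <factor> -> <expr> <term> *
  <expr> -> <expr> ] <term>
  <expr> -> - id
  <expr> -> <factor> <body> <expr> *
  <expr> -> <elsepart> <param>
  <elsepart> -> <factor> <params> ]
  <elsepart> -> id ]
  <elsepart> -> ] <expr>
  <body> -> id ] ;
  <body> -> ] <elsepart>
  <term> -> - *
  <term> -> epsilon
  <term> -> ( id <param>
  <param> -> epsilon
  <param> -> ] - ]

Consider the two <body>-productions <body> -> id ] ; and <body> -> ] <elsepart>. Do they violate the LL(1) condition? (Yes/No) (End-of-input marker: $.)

FIRST(id ] ;) = { id } and FIRST(] <elsepart>) = { ] }.
The FIRST sets are disjoint and neither alternative is nullable — no conflict.

No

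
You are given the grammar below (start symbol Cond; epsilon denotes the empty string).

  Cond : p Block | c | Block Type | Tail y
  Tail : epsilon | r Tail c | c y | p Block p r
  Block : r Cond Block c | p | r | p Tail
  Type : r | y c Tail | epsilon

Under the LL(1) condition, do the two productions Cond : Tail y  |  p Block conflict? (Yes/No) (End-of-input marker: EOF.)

FIRST(Tail y) = { c, p, r, y } and FIRST(p Block) = { p }.
Both contain p, so the two alternatives are not disjoint — LL(1) conflict.

Yes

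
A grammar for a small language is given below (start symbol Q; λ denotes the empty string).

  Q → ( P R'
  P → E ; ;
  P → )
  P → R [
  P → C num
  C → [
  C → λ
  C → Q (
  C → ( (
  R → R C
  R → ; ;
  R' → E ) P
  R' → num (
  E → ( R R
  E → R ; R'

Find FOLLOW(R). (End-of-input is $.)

{ (, ), ;, [ }

In P → R [: add FIRST([) = { [ }.
In R → R C: add FIRST(C)\{λ} = { (, [ }.
  Since C is nullable, also add FOLLOW(R) = { (, ), ;, [ }.
In E → ( R R: add FIRST(R) = { ; }.
In E → ( R R: R is at the end, add FOLLOW(E) = { ), ; }.
In E → R ; R': add FIRST(; R') = { ; }.
Union: FOLLOW(R) = { (, ), ;, [ }.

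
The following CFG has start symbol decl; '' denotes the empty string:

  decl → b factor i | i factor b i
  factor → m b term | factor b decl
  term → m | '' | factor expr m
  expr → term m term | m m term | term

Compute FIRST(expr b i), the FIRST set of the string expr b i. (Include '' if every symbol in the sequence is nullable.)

Add FIRST(expr)\{''} = { m }; expr is nullable, continue.
b is a terminal; add {b} and stop.

{ b, m }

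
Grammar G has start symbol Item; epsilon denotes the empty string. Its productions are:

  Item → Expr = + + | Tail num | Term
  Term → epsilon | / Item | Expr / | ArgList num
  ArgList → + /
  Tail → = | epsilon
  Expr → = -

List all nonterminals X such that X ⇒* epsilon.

Directly nullable (have an epsilon-production): Term, Tail.
Item → Term with every symbol nullable, so Item is nullable.
No other nonterminal has a production whose RHS symbols are all nullable.

{ Item, Tail, Term }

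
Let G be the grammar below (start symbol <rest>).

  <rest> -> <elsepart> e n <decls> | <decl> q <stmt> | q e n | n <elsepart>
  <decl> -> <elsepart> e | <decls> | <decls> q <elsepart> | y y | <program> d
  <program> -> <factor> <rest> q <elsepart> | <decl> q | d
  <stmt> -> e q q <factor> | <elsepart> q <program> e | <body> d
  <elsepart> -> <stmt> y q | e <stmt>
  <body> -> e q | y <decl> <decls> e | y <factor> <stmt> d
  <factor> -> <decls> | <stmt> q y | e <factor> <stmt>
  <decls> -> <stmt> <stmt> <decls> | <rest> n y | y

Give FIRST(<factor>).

From <factor> -> <decls>: add FIRST(<decls>) = { d, e, n, q, y }.
From <factor> -> <stmt> q y: add FIRST(<stmt>) = { e, y }.
<factor> -> e <factor> <stmt> contributes {e}.
Union: FIRST(<factor>) = { d, e, n, q, y }.

{ d, e, n, q, y }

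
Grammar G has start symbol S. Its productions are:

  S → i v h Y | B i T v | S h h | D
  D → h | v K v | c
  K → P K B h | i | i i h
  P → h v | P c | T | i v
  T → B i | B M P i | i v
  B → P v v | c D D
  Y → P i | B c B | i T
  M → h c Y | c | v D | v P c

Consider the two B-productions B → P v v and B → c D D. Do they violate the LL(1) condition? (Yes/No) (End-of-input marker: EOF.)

FIRST(P v v) = { c, h, i } and FIRST(c D D) = { c }.
Both contain c, so the two alternatives are not disjoint — LL(1) conflict.

Yes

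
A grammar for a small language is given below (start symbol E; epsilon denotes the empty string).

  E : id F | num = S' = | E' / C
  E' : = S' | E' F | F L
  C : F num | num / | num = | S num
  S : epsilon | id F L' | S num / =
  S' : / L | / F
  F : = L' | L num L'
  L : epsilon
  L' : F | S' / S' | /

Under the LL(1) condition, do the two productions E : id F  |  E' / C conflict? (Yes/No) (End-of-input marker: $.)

No

FIRST(id F) = { id } and FIRST(E' / C) = { =, num }.
The FIRST sets are disjoint and neither alternative is nullable — no conflict.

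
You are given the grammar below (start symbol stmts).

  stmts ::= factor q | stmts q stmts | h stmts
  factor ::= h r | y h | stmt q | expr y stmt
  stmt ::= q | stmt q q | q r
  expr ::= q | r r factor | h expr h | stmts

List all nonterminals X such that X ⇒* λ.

{ } (none)

No nonterminal has an empty production or an RHS whose symbols are all nullable.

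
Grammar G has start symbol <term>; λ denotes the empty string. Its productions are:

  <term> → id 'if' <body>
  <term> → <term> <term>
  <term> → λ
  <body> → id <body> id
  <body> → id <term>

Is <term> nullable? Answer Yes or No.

Yes

<term> has an λ-production, so <term> ⇒ λ.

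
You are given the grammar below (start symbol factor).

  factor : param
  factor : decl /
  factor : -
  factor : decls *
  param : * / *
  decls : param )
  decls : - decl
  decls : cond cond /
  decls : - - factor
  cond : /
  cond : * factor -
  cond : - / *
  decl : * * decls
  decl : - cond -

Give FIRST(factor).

From factor : param: add FIRST(param) = { * }.
From factor : decl /: add FIRST(decl) = { *, - }.
factor : - contributes {-}.
From factor : decls *: add FIRST(decls) = { *, -, / }.
Union: FIRST(factor) = { *, -, / }.

{ *, -, / }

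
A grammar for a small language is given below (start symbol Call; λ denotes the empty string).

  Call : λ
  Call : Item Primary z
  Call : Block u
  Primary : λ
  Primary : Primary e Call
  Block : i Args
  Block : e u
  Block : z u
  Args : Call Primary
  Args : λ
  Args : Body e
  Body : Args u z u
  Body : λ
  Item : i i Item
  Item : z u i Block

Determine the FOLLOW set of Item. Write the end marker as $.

{ e, z }

In Call : Item Primary z: add FIRST(Primary z) = { e, z }.
In Item : i i Item: Item is at the end, add FOLLOW(Item) = { e, z }.
Union: FOLLOW(Item) = { e, z }.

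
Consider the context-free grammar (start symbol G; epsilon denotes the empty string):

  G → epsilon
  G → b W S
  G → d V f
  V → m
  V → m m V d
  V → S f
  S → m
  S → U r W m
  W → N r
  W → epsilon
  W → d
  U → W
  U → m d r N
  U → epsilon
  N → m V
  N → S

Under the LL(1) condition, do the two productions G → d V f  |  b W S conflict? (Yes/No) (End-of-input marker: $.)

No

FIRST(d V f) = { d } and FIRST(b W S) = { b }.
The FIRST sets are disjoint and neither alternative is nullable — no conflict.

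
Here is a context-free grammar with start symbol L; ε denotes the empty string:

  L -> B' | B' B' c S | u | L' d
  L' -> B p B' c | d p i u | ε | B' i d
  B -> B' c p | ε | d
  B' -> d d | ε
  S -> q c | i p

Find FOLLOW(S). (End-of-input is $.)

{ $ }

In L -> B' B' c S: S is at the end, add FOLLOW(L) = { $ }.
Union: FOLLOW(S) = { $ }.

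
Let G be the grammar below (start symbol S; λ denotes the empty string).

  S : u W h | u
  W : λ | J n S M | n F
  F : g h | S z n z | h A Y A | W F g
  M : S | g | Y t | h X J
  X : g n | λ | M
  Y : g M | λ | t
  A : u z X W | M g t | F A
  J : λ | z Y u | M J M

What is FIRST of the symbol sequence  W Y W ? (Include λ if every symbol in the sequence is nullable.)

{ g, h, n, t, u, z, λ }

Add FIRST(W)\{λ} = { g, h, n, t, u, z }; W is nullable, continue.
Add FIRST(Y)\{λ} = { g, t }; Y is nullable, continue.
Add FIRST(W)\{λ} = { g, h, n, t, u, z }; W is nullable, continue.
Every symbol is nullable, so include λ.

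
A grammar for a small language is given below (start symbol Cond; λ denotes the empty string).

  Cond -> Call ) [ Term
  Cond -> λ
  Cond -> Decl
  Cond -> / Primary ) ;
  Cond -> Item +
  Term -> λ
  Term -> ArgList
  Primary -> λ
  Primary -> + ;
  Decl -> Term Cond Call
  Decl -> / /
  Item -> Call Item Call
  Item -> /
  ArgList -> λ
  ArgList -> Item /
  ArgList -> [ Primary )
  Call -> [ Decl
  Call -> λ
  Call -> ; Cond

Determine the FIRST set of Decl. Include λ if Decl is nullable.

{ ), /, ;, [, λ }

From Decl -> Term Cond Call: Term, Cond, Call nullable, take FIRST(Term) ∪ FIRST(Cond) ∪ FIRST(Call) = { ), /, ;, [ }; also λ since the whole RHS is nullable.
Decl -> / / contributes {/}.
Union: FIRST(Decl) = { ), /, ;, [, λ }.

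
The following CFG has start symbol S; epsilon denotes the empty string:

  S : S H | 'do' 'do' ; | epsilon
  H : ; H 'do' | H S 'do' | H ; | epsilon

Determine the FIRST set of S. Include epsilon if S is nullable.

{ 'do', ;, epsilon }

From S : S H: S, H nullable, take FIRST(S) ∪ FIRST(H) = { 'do', ; }; also epsilon since the whole RHS is nullable.
S : 'do' 'do' ; contributes {'do'}.
S : epsilon contributes epsilon.
Union: FIRST(S) = { 'do', ;, epsilon }.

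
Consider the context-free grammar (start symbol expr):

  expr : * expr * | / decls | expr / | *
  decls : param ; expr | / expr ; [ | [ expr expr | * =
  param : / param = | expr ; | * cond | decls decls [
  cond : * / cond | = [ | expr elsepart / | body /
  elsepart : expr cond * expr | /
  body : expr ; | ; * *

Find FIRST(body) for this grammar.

From body : expr ;: add FIRST(expr) = { *, / }.
body : ; * * contributes {;}.
Union: FIRST(body) = { *, /, ; }.

{ *, /, ; }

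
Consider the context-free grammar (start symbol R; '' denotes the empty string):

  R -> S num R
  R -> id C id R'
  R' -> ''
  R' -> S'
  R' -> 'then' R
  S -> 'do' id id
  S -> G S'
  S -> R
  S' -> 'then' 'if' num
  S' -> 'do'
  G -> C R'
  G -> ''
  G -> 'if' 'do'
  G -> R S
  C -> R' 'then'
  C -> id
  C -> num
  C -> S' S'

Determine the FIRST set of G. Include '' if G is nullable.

From G -> C R': add FIRST(C) = { 'do', 'then', id, num }.
G -> '' contributes ''.
G -> 'if' 'do' contributes {'if'}.
From G -> R S: add FIRST(R) = { 'do', 'if', 'then', id, num }.
Union: FIRST(G) = { 'do', 'if', 'then', id, num, '' }.

{ 'do', 'if', 'then', id, num, '' }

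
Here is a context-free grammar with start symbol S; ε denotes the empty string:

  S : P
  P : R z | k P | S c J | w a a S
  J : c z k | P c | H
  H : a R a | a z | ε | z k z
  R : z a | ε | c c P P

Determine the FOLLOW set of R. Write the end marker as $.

In P : R z: add FIRST(z) = { z }.
In H : a R a: add FIRST(a) = { a }.
Union: FOLLOW(R) = { a, z }.

{ a, z }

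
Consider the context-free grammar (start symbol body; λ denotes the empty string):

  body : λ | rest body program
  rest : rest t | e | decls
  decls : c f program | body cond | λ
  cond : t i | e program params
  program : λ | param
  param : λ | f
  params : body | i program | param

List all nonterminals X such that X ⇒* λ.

{ body, decls, param, params, program, rest }

Directly nullable (have an λ-production): body, decls, program, param.
rest : decls with every symbol nullable, so rest is nullable.
params : body with every symbol nullable, so params is nullable.
No other nonterminal has a production whose RHS symbols are all nullable.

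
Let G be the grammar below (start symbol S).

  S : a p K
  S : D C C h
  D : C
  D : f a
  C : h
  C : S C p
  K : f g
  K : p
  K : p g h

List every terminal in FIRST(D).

From D : C: add FIRST(C) = { a, f, h }.
D : f a contributes {f}.
Union: FIRST(D) = { a, f, h }.

{ a, f, h }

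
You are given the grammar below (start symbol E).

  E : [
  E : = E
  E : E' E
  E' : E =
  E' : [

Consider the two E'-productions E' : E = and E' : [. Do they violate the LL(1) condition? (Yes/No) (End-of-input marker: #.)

FIRST(E =) = { =, [ } and FIRST([) = { [ }.
Both contain [, so the two alternatives are not disjoint — LL(1) conflict.

Yes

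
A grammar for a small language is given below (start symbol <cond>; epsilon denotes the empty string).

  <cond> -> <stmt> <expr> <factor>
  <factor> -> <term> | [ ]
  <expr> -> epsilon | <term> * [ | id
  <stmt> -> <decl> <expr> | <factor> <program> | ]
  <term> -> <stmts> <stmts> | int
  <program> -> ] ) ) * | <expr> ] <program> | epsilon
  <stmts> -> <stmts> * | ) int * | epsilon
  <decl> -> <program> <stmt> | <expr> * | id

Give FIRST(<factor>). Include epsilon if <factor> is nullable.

From <factor> -> <term>: add FIRST(<term>) = { ), *, int, epsilon } (including epsilon since <term> is nullable).
<factor> -> [ ] contributes {[}.
Union: FIRST(<factor>) = { ), *, [, int, epsilon }.

{ ), *, [, int, epsilon }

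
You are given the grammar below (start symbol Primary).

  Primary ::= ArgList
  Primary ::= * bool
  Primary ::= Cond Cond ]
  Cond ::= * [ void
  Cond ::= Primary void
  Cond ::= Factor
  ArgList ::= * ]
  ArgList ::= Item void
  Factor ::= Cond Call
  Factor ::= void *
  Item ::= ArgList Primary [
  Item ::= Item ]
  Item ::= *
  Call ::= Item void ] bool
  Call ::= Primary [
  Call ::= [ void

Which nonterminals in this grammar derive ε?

No nonterminal has an empty production or an RHS whose symbols are all nullable.

{ } (none)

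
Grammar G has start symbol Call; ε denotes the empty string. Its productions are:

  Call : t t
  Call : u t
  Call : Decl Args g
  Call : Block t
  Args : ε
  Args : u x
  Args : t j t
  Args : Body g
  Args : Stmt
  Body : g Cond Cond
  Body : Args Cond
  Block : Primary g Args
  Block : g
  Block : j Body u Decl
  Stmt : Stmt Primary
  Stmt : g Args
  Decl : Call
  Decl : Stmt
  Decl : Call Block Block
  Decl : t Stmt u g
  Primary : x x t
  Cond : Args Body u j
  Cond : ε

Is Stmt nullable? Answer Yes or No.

Nullable nonterminals: Args, Body, Cond.
No production of Stmt has an RHS whose symbols are all nullable, so Stmt is not nullable.

No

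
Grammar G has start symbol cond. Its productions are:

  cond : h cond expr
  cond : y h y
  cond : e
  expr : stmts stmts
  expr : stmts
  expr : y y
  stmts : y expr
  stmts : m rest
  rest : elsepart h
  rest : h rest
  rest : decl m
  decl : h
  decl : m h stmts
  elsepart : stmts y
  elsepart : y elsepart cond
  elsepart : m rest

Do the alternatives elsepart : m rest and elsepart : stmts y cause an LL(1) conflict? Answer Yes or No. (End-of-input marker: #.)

Yes

FIRST(m rest) = { m } and FIRST(stmts y) = { m, y }.
Both contain m, so the two alternatives are not disjoint — LL(1) conflict.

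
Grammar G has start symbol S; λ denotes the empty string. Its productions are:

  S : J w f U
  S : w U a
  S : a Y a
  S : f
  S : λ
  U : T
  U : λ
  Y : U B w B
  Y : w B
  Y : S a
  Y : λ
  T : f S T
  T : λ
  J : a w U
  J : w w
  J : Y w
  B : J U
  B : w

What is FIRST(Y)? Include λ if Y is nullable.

{ a, f, w, λ }

From Y : U B w B: U nullable, take FIRST(U) ∪ FIRST(B) = { a, f, w }.
Y : w B contributes {w}.
From Y : S a: S nullable, take FIRST(S) ∪ {a} = { a, f, w }.
Y : λ contributes λ.
Union: FIRST(Y) = { a, f, w, λ }.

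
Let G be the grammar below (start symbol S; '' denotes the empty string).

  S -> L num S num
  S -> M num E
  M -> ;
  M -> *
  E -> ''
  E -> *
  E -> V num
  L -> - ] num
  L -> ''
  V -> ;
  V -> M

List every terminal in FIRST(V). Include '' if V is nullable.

V -> ; contributes {;}.
From V -> M: add FIRST(M) = { *, ; }.
Union: FIRST(V) = { *, ; }.

{ *, ; }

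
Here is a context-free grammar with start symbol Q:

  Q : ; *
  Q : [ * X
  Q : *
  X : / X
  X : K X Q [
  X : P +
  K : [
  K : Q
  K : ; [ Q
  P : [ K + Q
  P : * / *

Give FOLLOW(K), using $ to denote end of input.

In X : K X Q [: add FIRST(X Q [) = { *, /, ;, [ }.
In P : [ K + Q: add FIRST(+ Q) = { + }.
Union: FOLLOW(K) = { *, +, /, ;, [ }.

{ *, +, /, ;, [ }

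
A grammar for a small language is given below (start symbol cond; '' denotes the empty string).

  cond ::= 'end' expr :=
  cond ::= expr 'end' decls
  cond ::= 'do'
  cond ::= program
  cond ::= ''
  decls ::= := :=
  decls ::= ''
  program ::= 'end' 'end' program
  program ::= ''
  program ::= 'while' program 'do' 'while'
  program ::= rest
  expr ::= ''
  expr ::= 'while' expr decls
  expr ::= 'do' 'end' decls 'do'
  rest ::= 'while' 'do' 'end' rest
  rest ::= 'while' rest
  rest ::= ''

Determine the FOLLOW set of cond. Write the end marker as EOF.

cond is the start symbol, so EOF ∈ FOLLOW(cond).
Union: FOLLOW(cond) = { EOF }.

{ EOF }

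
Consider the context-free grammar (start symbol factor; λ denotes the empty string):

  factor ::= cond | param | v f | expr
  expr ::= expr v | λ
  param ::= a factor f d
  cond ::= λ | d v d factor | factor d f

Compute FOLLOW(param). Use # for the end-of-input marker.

In factor ::= param: param is at the end, add FOLLOW(factor) = { #, d, f }.
Union: FOLLOW(param) = { #, d, f }.

{ #, d, f }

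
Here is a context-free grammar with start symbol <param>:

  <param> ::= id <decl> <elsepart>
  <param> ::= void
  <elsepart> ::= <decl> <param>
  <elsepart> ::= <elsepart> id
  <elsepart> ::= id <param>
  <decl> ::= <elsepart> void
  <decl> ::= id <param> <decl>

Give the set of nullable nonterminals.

No nonterminal has an empty production or an RHS whose symbols are all nullable.

{ } (none)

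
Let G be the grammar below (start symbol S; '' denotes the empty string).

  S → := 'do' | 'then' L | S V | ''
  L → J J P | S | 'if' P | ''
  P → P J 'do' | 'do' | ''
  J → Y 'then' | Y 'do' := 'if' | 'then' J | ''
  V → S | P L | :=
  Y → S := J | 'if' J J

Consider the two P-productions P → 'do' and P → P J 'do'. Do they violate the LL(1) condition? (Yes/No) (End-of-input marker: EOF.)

Yes

FIRST('do') = { 'do' } and FIRST(P J 'do') = { 'do', 'if', 'then', := }.
Both contain 'do', so the two alternatives are not disjoint — LL(1) conflict.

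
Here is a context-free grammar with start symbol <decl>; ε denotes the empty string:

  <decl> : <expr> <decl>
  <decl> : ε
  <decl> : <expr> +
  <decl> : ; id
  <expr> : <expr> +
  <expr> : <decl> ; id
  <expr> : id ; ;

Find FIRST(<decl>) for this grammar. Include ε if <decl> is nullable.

From <decl> : <expr> <decl>: add FIRST(<expr>) = { ;, id }.
<decl> : ε contributes ε.
From <decl> : <expr> +: add FIRST(<expr>) = { ;, id }.
<decl> : ; id contributes {;}.
Union: FIRST(<decl>) = { ;, id, ε }.

{ ;, id, ε }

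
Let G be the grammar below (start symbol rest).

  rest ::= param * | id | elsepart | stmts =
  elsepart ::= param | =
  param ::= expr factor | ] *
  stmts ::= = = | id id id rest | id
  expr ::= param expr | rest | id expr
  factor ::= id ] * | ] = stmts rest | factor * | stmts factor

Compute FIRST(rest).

From rest ::= param *: add FIRST(param) = { =, ], id }.
rest ::= id contributes {id}.
From rest ::= elsepart: add FIRST(elsepart) = { =, ], id }.
From rest ::= stmts =: add FIRST(stmts) = { =, id }.
Union: FIRST(rest) = { =, ], id }.

{ =, ], id }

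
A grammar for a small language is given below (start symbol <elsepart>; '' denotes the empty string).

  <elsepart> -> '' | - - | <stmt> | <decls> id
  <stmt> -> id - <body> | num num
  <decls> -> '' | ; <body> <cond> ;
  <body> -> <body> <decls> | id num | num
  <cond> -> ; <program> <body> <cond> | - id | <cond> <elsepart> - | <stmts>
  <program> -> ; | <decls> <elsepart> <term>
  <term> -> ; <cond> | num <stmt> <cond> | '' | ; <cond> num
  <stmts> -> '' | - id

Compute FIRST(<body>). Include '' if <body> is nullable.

From <body> -> <body> <decls>: add FIRST(<body>) = { id, num }.
<body> -> id num contributes {id}.
<body> -> num contributes {num}.
Union: FIRST(<body>) = { id, num }.

{ id, num }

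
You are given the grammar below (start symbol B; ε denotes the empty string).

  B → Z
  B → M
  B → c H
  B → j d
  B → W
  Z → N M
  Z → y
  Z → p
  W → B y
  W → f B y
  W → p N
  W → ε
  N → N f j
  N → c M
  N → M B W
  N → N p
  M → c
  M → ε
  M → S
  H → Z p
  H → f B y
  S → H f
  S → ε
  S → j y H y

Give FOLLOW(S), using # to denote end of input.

{ #, c, f, j, p, y }

In M → S: S is at the end, add FOLLOW(M) = { #, c, f, j, p, y }.
Union: FOLLOW(S) = { #, c, f, j, p, y }.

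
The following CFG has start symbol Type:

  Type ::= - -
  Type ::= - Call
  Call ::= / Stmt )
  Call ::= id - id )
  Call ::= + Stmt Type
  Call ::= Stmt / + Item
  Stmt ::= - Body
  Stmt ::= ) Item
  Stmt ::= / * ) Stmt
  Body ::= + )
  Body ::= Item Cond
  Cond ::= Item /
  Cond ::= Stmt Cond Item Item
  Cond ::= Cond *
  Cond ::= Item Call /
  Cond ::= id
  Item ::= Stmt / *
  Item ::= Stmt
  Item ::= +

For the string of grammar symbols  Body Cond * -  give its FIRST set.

{ ), +, -, / }

Add FIRST(Body) = { ), +, -, / }; Body is not nullable, stop.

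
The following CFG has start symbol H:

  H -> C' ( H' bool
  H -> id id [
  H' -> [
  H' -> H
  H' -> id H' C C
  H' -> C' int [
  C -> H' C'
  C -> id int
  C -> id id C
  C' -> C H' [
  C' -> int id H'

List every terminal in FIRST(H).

From H -> C' ( H' bool: add FIRST(C') = { [, id, int }.
H -> id id [ contributes {id}.
Union: FIRST(H) = { [, id, int }.

{ [, id, int }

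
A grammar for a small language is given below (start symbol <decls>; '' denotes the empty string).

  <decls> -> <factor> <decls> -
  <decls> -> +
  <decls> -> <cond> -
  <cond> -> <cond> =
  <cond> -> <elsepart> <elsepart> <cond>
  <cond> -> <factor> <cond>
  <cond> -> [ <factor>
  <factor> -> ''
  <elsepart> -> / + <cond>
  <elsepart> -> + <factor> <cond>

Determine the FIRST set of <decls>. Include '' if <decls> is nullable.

From <decls> -> <factor> <decls> -: <factor> nullable, take FIRST(<factor>) ∪ FIRST(<decls>) = { +, /, [ }.
<decls> -> + contributes {+}.
From <decls> -> <cond> -: add FIRST(<cond>) = { +, /, [ }.
Union: FIRST(<decls>) = { +, /, [ }.

{ +, /, [ }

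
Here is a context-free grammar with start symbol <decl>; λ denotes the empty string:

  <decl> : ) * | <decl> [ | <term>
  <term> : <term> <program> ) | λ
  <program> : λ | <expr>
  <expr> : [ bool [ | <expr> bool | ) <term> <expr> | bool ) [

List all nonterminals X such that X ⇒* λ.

Directly nullable (have an λ-production): <term>, <program>.
<decl> : <term> with every symbol nullable, so <decl> is nullable.
No other nonterminal has a production whose RHS symbols are all nullable.

{ <decl>, <program>, <term> }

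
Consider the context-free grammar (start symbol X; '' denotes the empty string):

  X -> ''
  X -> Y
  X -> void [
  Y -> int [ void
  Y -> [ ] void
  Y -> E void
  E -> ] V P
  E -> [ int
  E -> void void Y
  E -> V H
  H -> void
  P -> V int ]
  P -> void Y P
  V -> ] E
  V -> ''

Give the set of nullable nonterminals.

{ V, X }

Directly nullable (have an ''-production): X, V.
No other nonterminal has a production whose RHS symbols are all nullable.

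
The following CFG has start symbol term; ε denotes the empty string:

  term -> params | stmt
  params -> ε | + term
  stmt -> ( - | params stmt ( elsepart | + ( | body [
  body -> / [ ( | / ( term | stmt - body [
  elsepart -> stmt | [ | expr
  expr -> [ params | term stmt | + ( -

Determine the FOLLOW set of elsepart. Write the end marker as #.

{ #, (, +, -, /, [ }

In stmt -> params stmt ( elsepart: elsepart is at the end, add FOLLOW(stmt) = { #, (, +, -, /, [ }.
Union: FOLLOW(elsepart) = { #, (, +, -, /, [ }.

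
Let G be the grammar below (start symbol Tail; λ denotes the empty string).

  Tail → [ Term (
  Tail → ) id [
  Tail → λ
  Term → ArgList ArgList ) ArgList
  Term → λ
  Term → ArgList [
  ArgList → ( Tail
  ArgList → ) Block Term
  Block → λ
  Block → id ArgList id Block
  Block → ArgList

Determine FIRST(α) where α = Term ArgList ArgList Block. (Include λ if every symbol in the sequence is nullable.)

{ (, ) }

Add FIRST(Term)\{λ} = { (, ) }; Term is nullable, continue.
Add FIRST(ArgList) = { (, ) }; ArgList is not nullable, stop.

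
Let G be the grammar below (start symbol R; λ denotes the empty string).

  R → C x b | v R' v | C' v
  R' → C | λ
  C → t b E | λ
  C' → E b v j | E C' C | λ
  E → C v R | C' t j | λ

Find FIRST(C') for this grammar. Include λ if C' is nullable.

{ b, t, v, λ }

From C' → E b v j: E nullable, take FIRST(E) ∪ {b} = { b, t, v }.
From C' → E C' C: E, C', C nullable, take FIRST(E) ∪ FIRST(C') ∪ FIRST(C) = { b, t, v }; also λ since the whole RHS is nullable.
C' → λ contributes λ.
Union: FIRST(C') = { b, t, v, λ }.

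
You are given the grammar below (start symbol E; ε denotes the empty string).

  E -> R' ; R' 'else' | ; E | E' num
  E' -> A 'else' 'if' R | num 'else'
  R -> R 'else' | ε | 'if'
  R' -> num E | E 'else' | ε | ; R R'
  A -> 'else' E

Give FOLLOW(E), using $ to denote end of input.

{ $, 'else', ; }

E is the start symbol, so $ ∈ FOLLOW(E).
In E -> ; E: E is at the end, add FOLLOW(E) = { $, 'else', ; }.
In R' -> num E: E is at the end, add FOLLOW(R') = { 'else', ; }.
In R' -> E 'else': add FIRST('else') = { 'else' }.
In A -> 'else' E: E is at the end, add FOLLOW(A) = { 'else' }.
Union: FOLLOW(E) = { $, 'else', ; }.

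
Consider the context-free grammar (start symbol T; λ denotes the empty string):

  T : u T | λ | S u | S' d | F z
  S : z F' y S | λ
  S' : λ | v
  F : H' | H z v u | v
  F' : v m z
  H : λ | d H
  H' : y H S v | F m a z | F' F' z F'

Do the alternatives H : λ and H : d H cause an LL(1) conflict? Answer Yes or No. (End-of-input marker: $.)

No

FIRST(λ) = { λ } and FIRST(d H) = { d }.
The first is nullable but FOLLOW(H) = { v, z } is disjoint from FIRST of the second.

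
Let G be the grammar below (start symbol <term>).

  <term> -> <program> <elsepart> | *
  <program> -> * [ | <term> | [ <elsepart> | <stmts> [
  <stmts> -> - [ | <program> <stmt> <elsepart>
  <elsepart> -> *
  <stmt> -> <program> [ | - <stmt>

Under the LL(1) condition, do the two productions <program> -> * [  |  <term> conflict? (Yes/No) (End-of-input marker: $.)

Yes

FIRST(* [) = { * } and FIRST(<term>) = { *, -, [ }.
Both contain *, so the two alternatives are not disjoint — LL(1) conflict.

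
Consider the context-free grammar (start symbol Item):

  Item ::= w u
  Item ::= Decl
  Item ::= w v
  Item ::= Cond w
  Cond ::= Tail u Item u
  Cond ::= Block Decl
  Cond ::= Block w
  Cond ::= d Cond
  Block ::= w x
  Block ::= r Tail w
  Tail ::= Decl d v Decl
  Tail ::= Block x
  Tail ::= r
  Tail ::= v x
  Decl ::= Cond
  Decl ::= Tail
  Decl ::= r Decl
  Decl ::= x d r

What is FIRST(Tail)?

{ d, r, v, w, x }

From Tail ::= Decl d v Decl: add FIRST(Decl) = { d, r, v, w, x }.
From Tail ::= Block x: add FIRST(Block) = { r, w }.
Tail ::= r contributes {r}.
Tail ::= v x contributes {v}.
Union: FIRST(Tail) = { d, r, v, w, x }.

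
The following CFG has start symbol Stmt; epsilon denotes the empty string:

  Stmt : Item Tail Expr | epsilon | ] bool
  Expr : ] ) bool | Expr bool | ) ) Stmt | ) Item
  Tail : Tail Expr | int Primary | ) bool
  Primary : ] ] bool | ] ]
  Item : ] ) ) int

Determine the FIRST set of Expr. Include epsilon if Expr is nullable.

{ ), ] }

Expr : ] ) bool contributes {]}.
From Expr : Expr bool: add FIRST(Expr) = { ), ] }.
Expr : ) ) Stmt contributes {)}.
Expr : ) Item contributes {)}.
Union: FIRST(Expr) = { ), ] }.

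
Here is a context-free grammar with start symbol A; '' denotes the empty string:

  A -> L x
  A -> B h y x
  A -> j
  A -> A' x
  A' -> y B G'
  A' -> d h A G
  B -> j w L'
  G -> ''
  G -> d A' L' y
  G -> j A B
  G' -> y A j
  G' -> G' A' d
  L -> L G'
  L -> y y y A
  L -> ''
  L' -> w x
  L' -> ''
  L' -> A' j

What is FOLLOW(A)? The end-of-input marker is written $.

{ $, d, j, w, x, y }

A is the start symbol, so $ ∈ FOLLOW(A).
In A' -> d h A G: add FIRST(G)\{''} = { d, j }.
  Since G is nullable, also add FOLLOW(A') = { d, j, w, x, y }.
In G -> j A B: add FIRST(B) = { j }.
In G' -> y A j: add FIRST(j) = { j }.
In L -> y y y A: A is at the end, add FOLLOW(L) = { x, y }.
Union: FOLLOW(A) = { $, d, j, w, x, y }.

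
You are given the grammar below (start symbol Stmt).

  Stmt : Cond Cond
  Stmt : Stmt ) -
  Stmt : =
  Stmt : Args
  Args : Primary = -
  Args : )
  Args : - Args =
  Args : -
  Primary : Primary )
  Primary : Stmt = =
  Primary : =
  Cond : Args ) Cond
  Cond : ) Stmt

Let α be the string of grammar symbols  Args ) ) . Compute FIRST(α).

Add FIRST(Args) = { ), -, = }; Args is not nullable, stop.

{ ), -, = }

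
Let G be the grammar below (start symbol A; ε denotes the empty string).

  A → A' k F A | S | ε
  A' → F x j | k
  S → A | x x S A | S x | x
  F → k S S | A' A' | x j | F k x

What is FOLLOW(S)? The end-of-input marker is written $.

{ $, k, x }

In A → S: S is at the end, add FOLLOW(A) = { $, k, x }.
In S → x x S A: add FIRST(A)\{ε} = { k, x }.
  Since A is nullable, also add FOLLOW(S) = { $, k, x }.
In S → S x: add FIRST(x) = { x }.
In F → k S S: add FIRST(S)\{ε} = { k, x }.
  Since S is nullable, also add FOLLOW(F) = { $, k, x }.
In F → k S S: S is at the end, add FOLLOW(F) = { $, k, x }.
Union: FOLLOW(S) = { $, k, x }.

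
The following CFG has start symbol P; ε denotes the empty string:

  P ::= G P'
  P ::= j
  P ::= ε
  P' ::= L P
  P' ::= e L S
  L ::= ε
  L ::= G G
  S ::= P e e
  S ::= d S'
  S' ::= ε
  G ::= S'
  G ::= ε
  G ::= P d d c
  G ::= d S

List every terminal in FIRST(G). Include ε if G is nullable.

{ d, e, j, ε }

From G ::= S': add FIRST(S') = { ε } (including ε since S' is nullable).
G ::= ε contributes ε.
From G ::= P d d c: P nullable, take FIRST(P) ∪ {d} = { d, e, j }.
G ::= d S contributes {d}.
Union: FIRST(G) = { d, e, j, ε }.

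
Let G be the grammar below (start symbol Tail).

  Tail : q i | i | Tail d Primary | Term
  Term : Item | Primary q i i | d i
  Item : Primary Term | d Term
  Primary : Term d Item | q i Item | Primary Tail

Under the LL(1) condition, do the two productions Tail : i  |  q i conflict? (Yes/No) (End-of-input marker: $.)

FIRST(i) = { i } and FIRST(q i) = { q }.
The FIRST sets are disjoint and neither alternative is nullable — no conflict.

No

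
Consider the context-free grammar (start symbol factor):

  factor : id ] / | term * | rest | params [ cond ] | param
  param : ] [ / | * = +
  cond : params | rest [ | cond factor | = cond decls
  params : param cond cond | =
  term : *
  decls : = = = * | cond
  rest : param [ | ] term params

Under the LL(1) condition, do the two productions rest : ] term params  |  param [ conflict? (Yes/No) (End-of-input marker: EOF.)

FIRST(] term params) = { ] } and FIRST(param [) = { *, ] }.
Both contain ], so the two alternatives are not disjoint — LL(1) conflict.

Yes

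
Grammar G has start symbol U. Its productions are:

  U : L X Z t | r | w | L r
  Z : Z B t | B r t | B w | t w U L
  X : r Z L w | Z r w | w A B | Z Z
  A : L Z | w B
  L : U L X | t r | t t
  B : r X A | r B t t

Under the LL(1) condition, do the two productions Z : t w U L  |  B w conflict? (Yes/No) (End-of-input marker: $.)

FIRST(t w U L) = { t } and FIRST(B w) = { r }.
The FIRST sets are disjoint and neither alternative is nullable — no conflict.

No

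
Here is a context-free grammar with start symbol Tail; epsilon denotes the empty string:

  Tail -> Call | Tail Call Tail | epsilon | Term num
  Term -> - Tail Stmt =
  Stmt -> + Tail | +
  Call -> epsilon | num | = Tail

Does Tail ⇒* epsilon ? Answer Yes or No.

Yes

Tail has an epsilon-production, so Tail ⇒ epsilon.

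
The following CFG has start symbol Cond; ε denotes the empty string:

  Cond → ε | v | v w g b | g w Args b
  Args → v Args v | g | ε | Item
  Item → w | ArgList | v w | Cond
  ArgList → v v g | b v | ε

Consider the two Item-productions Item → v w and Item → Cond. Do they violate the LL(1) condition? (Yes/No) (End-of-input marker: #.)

FIRST(v w) = { v } and FIRST(Cond) = { g, v, ε }.
Both contain v, so the two alternatives are not disjoint — LL(1) conflict.

Yes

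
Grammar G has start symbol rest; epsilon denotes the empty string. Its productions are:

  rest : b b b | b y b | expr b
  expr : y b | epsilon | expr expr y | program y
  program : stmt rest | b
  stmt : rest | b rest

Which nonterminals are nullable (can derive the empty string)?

{ expr }

Directly nullable (have an epsilon-production): expr.
No other nonterminal has a production whose RHS symbols are all nullable.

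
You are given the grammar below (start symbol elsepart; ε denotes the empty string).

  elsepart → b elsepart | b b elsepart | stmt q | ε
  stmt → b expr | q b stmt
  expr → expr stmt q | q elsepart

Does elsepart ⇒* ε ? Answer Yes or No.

Yes

elsepart has an ε-production, so elsepart ⇒ ε.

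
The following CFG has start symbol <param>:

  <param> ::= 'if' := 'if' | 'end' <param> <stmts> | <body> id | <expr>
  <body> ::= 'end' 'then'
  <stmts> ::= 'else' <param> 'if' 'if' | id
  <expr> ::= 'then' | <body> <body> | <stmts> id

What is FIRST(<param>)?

{ 'else', 'end', 'if', 'then', id }

<param> ::= 'if' := 'if' contributes {'if'}.
<param> ::= 'end' <param> <stmts> contributes {'end'}.
From <param> ::= <body> id: add FIRST(<body>) = { 'end' }.
From <param> ::= <expr>: add FIRST(<expr>) = { 'else', 'end', 'then', id }.
Union: FIRST(<param>) = { 'else', 'end', 'if', 'then', id }.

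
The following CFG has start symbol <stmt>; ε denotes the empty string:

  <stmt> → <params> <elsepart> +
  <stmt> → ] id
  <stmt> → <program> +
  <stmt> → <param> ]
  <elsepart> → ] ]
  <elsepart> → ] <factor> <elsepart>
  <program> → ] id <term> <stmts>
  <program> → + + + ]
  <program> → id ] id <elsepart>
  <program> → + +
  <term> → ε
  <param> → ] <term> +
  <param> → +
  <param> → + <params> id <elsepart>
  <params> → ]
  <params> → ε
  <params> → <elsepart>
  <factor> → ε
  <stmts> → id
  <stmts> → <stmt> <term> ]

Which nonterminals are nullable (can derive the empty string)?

Directly nullable (have an ε-production): <term>, <params>, <factor>.
No other nonterminal has a production whose RHS symbols are all nullable.

{ <factor>, <params>, <term> }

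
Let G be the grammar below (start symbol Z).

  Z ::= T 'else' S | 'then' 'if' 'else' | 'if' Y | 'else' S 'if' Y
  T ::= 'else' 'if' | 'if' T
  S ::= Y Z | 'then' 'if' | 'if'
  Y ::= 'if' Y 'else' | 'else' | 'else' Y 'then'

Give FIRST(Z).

From Z ::= T 'else' S: add FIRST(T) = { 'else', 'if' }.
Z ::= 'then' 'if' 'else' contributes {'then'}.
Z ::= 'if' Y contributes {'if'}.
Z ::= 'else' S 'if' Y contributes {'else'}.
Union: FIRST(Z) = { 'else', 'if', 'then' }.

{ 'else', 'if', 'then' }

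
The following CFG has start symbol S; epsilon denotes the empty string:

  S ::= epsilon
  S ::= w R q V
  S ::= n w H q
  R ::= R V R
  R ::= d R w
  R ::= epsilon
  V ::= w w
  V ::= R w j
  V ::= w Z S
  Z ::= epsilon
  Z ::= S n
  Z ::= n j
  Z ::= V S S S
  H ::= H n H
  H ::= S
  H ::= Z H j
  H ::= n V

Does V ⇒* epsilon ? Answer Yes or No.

No

Nullable nonterminals: H, R, S, Z.
No production of V has an RHS whose symbols are all nullable, so V is not nullable.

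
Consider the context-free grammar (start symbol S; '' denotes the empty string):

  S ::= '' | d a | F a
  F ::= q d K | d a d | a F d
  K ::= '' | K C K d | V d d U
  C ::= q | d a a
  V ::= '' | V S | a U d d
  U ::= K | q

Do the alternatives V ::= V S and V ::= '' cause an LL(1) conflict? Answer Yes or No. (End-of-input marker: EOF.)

Yes

FIRST(V S) = { a, d, q, '' } and FIRST('') = { '' }.
Both alternatives are nullable, violating the LL(1) condition.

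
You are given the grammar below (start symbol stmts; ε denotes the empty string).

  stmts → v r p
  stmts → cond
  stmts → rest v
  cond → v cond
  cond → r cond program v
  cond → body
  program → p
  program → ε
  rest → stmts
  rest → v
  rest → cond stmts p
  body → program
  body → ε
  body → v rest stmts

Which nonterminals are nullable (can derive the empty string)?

{ body, cond, program, rest, stmts }

Directly nullable (have an ε-production): program, body.
cond → body with every symbol nullable, so cond is nullable.
stmts → cond with every symbol nullable, so stmts is nullable.
rest → stmts with every symbol nullable, so rest is nullable.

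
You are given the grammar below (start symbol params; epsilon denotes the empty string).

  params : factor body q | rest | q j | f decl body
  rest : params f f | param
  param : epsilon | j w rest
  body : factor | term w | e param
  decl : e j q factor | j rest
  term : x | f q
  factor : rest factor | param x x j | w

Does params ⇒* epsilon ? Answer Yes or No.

Yes

params : rest and each of rest is nullable, so params ⇒* epsilon.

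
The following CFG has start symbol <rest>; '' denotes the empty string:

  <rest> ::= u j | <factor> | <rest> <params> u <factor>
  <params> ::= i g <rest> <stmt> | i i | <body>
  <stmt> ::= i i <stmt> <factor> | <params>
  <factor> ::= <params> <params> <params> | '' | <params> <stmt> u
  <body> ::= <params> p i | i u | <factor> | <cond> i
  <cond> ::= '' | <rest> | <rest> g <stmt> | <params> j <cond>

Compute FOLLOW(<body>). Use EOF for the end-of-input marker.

In <params> ::= <body>: <body> is at the end, add FOLLOW(<params>) = { EOF, g, i, j, p, u }.
Union: FOLLOW(<body>) = { EOF, g, i, j, p, u }.

{ EOF, g, i, j, p, u }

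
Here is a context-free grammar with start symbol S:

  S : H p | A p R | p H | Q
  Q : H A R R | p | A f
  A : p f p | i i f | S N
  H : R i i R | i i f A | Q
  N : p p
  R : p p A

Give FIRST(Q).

From Q : H A R R: add FIRST(H) = { i, p }.
Q : p contributes {p}.
From Q : A f: add FIRST(A) = { i, p }.
Union: FIRST(Q) = { i, p }.

{ i, p }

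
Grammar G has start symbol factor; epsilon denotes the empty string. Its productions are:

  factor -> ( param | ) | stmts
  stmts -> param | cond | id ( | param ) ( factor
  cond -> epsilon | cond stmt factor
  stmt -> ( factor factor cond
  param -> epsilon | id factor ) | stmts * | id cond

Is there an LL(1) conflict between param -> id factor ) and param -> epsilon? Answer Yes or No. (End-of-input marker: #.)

Yes

FIRST(id factor )) = { id } and FIRST(epsilon) = { epsilon }.
The second alternative is nullable and FOLLOW(param) = { #, (, ), *, id } shares id with FIRST of the first — conflict.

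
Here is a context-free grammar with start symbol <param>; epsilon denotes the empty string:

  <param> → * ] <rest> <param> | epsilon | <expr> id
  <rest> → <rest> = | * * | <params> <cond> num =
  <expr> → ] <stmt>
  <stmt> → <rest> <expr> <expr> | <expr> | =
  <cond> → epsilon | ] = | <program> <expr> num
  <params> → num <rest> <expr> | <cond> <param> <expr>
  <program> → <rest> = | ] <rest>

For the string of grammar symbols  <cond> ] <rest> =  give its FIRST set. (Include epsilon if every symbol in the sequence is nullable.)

Add FIRST(<cond>)\{epsilon} = { *, ], num }; <cond> is nullable, continue.
] is a terminal; add {]} and stop.

{ *, ], num }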